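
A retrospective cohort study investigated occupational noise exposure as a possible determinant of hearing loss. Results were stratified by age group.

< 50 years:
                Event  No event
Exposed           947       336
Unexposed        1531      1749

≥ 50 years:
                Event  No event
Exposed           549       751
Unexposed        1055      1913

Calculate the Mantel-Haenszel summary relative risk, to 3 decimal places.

RR_MH = Σ(aᵢ·n₀ᵢ/nᵢ) / Σ(cᵢ·n₁ᵢ/nᵢ), with n₁ᵢ = aᵢ+bᵢ (exposed), n₀ᵢ = cᵢ+dᵢ (unexposed), nᵢ = n₁ᵢ+n₀ᵢ.
Stratum 1 (< 50 years): n₁ = 1283, n₀ = 3280, n = 4563; a·n₀/n = 947·3280/4563 = 680.7276; c·n₁/n = 1531·1283/4563 = 430.4784
Stratum 2 (≥ 50 years): n₁ = 1300, n₀ = 2968, n = 4268; a·n₀/n = 549·2968/4268 = 381.7788; c·n₁/n = 1055·1300/4268 = 321.3449
RR_MH = (680.7276 + 381.7788) / (430.4784 + 321.3449) = 1062.5064 / 751.8233 = 1.41324

1.413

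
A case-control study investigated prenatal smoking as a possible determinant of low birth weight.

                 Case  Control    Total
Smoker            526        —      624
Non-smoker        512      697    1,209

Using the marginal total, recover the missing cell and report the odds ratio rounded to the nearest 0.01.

The missing cell is in the exposed row: 624 − 526 = 98.
So a = 526, b = 98, c = 512, d = 697.
OR = (a·d)/(b·c) = (526 × 697) / (98 × 512) = 366622 / 50176 = 7.30672

7.31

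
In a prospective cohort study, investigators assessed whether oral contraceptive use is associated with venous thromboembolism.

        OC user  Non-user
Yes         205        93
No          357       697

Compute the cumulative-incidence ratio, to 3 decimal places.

3.099

Reading the table with exposure as columns: a = 205 (OC user, case), b = 357 (OC user, non-case), c = 93 (Non-user, case), d = 697.
Risk in exposed = 205/562 = 0.36477; risk in unexposed = 93/790 = 0.11772.
RR = 0.36477 / 0.11772 = 3.09857
The risk among the exposed is 3.10 times that among the unexposed.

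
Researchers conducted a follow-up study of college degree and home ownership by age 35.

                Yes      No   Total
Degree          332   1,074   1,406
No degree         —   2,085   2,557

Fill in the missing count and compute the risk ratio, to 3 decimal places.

1.279

The missing cell is in the unexposed row: 2557 − 2085 = 472.
So a = 332, b = 1074, c = 472, d = 2085.
RR = [a/(a+b)] / [c/(c+d)] = (332/1406) / (472/2557) = 0.23613/0.18459 = 1.27921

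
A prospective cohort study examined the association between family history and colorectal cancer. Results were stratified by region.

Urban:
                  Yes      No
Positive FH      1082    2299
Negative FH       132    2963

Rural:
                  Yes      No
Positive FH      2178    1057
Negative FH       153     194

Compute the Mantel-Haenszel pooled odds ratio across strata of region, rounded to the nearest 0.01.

6.66

OR_MH = Σ(aᵢdᵢ/nᵢ) / Σ(bᵢcᵢ/nᵢ), where nᵢ is the stratum total.
Stratum 1 (Urban): n = 6476; a·d/n = 1082·2963/6476 = 495.0534; b·c/n = 2299·132/6476 = 46.8604
Stratum 2 (Rural): n = 3582; a·d/n = 2178·194/3582 = 117.9598; b·c/n = 1057·153/3582 = 45.1482
OR_MH = (495.0534 + 117.9598) / (46.8604 + 45.1482) = 613.0132 / 92.0086 = 6.66256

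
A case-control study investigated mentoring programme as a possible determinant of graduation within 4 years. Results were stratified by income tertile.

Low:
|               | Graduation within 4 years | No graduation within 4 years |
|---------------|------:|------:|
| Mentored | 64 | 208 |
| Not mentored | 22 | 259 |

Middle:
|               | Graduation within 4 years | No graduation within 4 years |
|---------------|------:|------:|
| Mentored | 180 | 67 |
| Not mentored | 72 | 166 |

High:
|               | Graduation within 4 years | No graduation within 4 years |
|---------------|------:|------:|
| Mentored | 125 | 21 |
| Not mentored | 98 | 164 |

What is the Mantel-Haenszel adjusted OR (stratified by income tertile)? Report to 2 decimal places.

6.10

OR_MH = Σ(aᵢdᵢ/nᵢ) / Σ(bᵢcᵢ/nᵢ), where nᵢ is the stratum total.
Stratum 1 (Low): n = 553; a·d/n = 64·259/553 = 29.9747; b·c/n = 208·22/553 = 8.2749
Stratum 2 (Middle): n = 485; a·d/n = 180·166/485 = 61.6082; b·c/n = 67·72/485 = 9.9464
Stratum 3 (High): n = 408; a·d/n = 125·164/408 = 50.2451; b·c/n = 21·98/408 = 5.0441
OR_MH = (29.9747 + 61.6082 + 50.2451) / (8.2749 + 9.9464 + 5.0441) = 141.8280 / 23.2654 = 6.09610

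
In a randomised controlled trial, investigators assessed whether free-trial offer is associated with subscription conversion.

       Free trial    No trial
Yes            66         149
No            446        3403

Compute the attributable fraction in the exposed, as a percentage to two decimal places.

Reading the table with exposure as columns: a = 66 (Free trial, case), b = 446 (Free trial, non-case), c = 149 (No trial, case), d = 3403.
Risk in exposed = 66/512 = 0.12891; risk in unexposed = 149/3552 = 0.04195.
RR = 0.12891/0.04195 = 3.07299
AR% = (RR − 1)/RR × 100 = (3.07299 − 1)/3.07299 × 100 = 67.4584%

67.46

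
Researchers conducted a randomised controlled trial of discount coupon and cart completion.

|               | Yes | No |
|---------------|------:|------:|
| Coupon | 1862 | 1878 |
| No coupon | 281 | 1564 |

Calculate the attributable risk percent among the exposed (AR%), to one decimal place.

69.4

Cells: a = 1862, b = 1878, c = 281, d = 1564.
Risk in exposed = 1862/3740 = 0.49786; risk in unexposed = 281/1845 = 0.15230.
RR = 0.49786/0.15230 = 3.26887
AR% = (RR − 1)/RR × 100 = (3.26887 − 1)/3.26887 × 100 = 69.4084%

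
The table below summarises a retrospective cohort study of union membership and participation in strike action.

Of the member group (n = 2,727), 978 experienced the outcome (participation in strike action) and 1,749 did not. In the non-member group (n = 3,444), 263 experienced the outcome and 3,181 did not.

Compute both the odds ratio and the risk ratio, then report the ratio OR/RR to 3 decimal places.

From the description: a = 978, b = 1749, c = 263, d = 3181.
OR = (978·3181)/(1749·263) = 3111018/459987 = 6.76327
Risk in exposed = 978/2727 = 0.35864; risk in unexposed = 263/3444 = 0.07636; RR = 4.69636
OR/RR = 6.76327 / 4.69636 = 1.44011
The outcome is not rare, so the OR lies further from 1 than the RR.

1.440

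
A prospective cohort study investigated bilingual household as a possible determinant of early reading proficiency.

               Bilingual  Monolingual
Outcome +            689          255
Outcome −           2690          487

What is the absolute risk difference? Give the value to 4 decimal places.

-0.1398

Reading the table with exposure as columns: a = 689 (Bilingual, case), b = 2690 (Bilingual, non-case), c = 255 (Monolingual, case), d = 487.
Risk in exposed = 689/3379 = 0.203906; risk in unexposed = 255/742 = 0.343666.
Risk difference = 0.203906 − 0.343666 = -0.139759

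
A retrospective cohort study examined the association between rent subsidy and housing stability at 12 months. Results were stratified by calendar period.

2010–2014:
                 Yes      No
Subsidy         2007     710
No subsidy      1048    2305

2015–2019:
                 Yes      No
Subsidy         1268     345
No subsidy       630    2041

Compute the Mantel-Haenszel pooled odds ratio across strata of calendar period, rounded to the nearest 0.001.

7.883

OR_MH = Σ(aᵢdᵢ/nᵢ) / Σ(bᵢcᵢ/nᵢ), where nᵢ is the stratum total.
Stratum 1 (2010–2014): n = 6070; a·d/n = 2007·2305/6070 = 762.1310; b·c/n = 710·1048/6070 = 122.5832
Stratum 2 (2015–2019): n = 4284; a·d/n = 1268·2041/4284 = 604.1055; b·c/n = 345·630/4284 = 50.7353
OR_MH = (762.1310 + 604.1055) / (122.5832 + 50.7353) = 1366.2365 / 173.3185 = 7.88281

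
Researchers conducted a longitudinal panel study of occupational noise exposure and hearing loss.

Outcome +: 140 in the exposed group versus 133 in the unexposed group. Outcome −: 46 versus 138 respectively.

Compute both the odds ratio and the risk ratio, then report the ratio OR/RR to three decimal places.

2.059

From the description: a = 140, b = 46, c = 133, d = 138.
OR = (140·138)/(46·133) = 19320/6118 = 3.15789
Risk in exposed = 140/186 = 0.75269; risk in unexposed = 133/271 = 0.49077; RR = 1.53367
OR/RR = 3.15789 / 1.53367 = 2.05904
The outcome is not rare, so the OR lies further from 1 than the RR.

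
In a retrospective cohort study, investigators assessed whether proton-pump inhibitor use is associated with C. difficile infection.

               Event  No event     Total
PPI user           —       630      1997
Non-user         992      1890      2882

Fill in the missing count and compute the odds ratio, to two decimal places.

The missing cell is in the exposed row: 1997 − 630 = 1367.
So a = 1367, b = 630, c = 992, d = 1890.
OR = (a·d)/(b·c) = (1367 × 1890) / (630 × 992) = 2583630 / 624960 = 4.13407

4.13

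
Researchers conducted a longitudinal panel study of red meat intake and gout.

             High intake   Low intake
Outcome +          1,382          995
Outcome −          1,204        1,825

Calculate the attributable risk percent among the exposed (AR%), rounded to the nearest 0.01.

Reading the table with exposure as columns: a = 1382 (High intake, case), b = 1204 (High intake, non-case), c = 995 (Low intake, case), d = 1825.
Risk in exposed = 1382/2586 = 0.53442; risk in unexposed = 995/2820 = 0.35284.
RR = 0.53442/0.35284 = 1.51463
AR% = (RR − 1)/RR × 100 = (1.51463 − 1)/1.51463 × 100 = 33.9771%

33.98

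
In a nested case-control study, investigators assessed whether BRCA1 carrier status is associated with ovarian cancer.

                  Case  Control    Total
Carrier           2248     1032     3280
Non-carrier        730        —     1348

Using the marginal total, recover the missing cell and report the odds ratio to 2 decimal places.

The missing cell is in the unexposed row: 1348 − 730 = 618.
So a = 2248, b = 1032, c = 730, d = 618.
OR = (a·d)/(b·c) = (2248 × 618) / (1032 × 730) = 1389264 / 753360 = 1.84409

1.84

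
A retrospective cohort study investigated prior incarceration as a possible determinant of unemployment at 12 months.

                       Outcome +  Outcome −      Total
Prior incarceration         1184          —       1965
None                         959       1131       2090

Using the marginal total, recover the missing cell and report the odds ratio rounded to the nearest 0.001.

The missing cell is in the exposed row: 1965 − 1184 = 781.
So a = 1184, b = 781, c = 959, d = 1131.
OR = (a·d)/(b·c) = (1184 × 1131) / (781 × 959) = 1339104 / 748979 = 1.78791

1.788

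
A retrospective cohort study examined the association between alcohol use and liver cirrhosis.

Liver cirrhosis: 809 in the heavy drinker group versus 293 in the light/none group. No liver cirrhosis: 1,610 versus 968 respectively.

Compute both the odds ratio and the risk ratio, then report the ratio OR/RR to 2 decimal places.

From the description: a = 809, b = 1610, c = 293, d = 968.
OR = (809·968)/(1610·293) = 783112/471730 = 1.66009
Risk in exposed = 809/2419 = 0.33444; risk in unexposed = 293/1261 = 0.23236; RR = 1.43933
OR/RR = 1.66009 / 1.43933 = 1.15337
The outcome is not rare, so the OR lies further from 1 than the RR.

1.15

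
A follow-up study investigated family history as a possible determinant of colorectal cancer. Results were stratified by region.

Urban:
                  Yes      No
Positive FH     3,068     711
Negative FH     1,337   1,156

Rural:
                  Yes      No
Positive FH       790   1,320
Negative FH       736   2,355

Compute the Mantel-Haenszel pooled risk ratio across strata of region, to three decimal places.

RR_MH = Σ(aᵢ·n₀ᵢ/nᵢ) / Σ(cᵢ·n₁ᵢ/nᵢ), with n₁ᵢ = aᵢ+bᵢ (exposed), n₀ᵢ = cᵢ+dᵢ (unexposed), nᵢ = n₁ᵢ+n₀ᵢ.
Stratum 1 (Urban): n₁ = 3779, n₀ = 2493, n = 6272; a·n₀/n = 3068·2493/6272 = 1219.4713; c·n₁/n = 1337·3779/6272 = 805.5681
Stratum 2 (Rural): n₁ = 2110, n₀ = 3091, n = 5201; a·n₀/n = 790·3091/5201 = 469.5039; c·n₁/n = 736·2110/5201 = 298.5887
RR_MH = (1219.4713 + 469.5039) / (805.5681 + 298.5887) = 1688.9752 / 1104.1568 = 1.52965

1.530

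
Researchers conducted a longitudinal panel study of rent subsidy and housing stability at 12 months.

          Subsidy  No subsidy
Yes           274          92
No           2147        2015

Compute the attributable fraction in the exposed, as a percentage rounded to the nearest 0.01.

61.42

Reading the table with exposure as columns: a = 274 (Subsidy, case), b = 2147 (Subsidy, non-case), c = 92 (No subsidy, case), d = 2015.
Risk in exposed = 274/2421 = 0.11318; risk in unexposed = 92/2107 = 0.04366.
RR = 0.11318/0.04366 = 2.59198
AR% = (RR − 1)/RR × 100 = (2.59198 − 1)/2.59198 × 100 = 61.4195%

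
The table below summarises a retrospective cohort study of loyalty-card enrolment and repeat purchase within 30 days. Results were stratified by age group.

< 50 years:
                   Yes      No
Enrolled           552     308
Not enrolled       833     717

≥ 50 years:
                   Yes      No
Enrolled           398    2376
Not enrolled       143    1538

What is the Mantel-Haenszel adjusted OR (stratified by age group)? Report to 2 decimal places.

1.65

OR_MH = Σ(aᵢdᵢ/nᵢ) / Σ(bᵢcᵢ/nᵢ), where nᵢ is the stratum total.
Stratum 1 (< 50 years): n = 2410; a·d/n = 552·717/2410 = 164.2257; b·c/n = 308·833/2410 = 106.4581
Stratum 2 (≥ 50 years): n = 4455; a·d/n = 398·1538/4455 = 137.4016; b·c/n = 2376·143/4455 = 76.2667
OR_MH = (164.2257 + 137.4016) / (106.4581 + 76.2667) = 301.6273 / 182.7248 = 1.65072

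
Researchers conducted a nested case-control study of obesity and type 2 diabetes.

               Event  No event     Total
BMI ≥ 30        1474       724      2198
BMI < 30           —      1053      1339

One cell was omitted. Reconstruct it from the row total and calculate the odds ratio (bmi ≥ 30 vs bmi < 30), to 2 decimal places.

The missing cell is in the unexposed row: 1339 − 1053 = 286.
So a = 1474, b = 724, c = 286, d = 1053.
OR = (a·d)/(b·c) = (1474 × 1053) / (724 × 286) = 1552122 / 207064 = 7.49586

7.50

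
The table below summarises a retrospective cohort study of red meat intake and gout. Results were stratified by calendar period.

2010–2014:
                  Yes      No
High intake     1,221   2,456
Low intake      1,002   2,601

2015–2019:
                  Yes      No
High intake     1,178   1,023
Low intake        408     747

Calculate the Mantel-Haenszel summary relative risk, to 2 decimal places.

1.31

RR_MH = Σ(aᵢ·n₀ᵢ/nᵢ) / Σ(cᵢ·n₁ᵢ/nᵢ), with n₁ᵢ = aᵢ+bᵢ (exposed), n₀ᵢ = cᵢ+dᵢ (unexposed), nᵢ = n₁ᵢ+n₀ᵢ.
Stratum 1 (2010–2014): n₁ = 3677, n₀ = 3603, n = 7280; a·n₀/n = 1221·3603/7280 = 604.2944; c·n₁/n = 1002·3677/7280 = 506.0926
Stratum 2 (2015–2019): n₁ = 2201, n₀ = 1155, n = 3356; a·n₀/n = 1178·1155/3356 = 405.4201; c·n₁/n = 408·2201/3356 = 267.5828
RR_MH = (604.2944 + 405.4201) / (506.0926 + 267.5828) = 1009.7145 / 773.6754 = 1.30509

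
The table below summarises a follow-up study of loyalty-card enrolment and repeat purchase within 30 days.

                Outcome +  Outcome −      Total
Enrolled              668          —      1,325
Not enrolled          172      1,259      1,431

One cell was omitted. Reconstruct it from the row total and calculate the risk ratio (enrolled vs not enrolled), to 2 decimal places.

The missing cell is in the exposed row: 1325 − 668 = 657.
So a = 668, b = 657, c = 172, d = 1259.
RR = [a/(a+b)] / [c/(c+d)] = (668/1325) / (172/1431) = 0.50415/0.12020 = 4.19442

4.19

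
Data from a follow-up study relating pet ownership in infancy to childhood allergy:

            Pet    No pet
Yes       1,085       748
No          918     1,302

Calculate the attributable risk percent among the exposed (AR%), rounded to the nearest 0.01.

32.64

Reading the table with exposure as columns: a = 1085 (Pet, case), b = 918 (Pet, non-case), c = 748 (No pet, case), d = 1302.
Risk in exposed = 1085/2003 = 0.54169; risk in unexposed = 748/2050 = 0.36488.
RR = 0.54169/0.36488 = 1.48457
AR% = (RR − 1)/RR × 100 = (1.48457 − 1)/1.48457 × 100 = 32.6405%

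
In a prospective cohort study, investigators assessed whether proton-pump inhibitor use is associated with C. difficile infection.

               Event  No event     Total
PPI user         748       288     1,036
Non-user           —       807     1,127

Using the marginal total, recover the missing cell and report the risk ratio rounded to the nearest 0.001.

The missing cell is in the unexposed row: 1127 − 807 = 320.
So a = 748, b = 288, c = 320, d = 807.
RR = [a/(a+b)] / [c/(c+d)] = (748/1036) / (320/1127) = 0.72201/0.28394 = 2.54282

2.543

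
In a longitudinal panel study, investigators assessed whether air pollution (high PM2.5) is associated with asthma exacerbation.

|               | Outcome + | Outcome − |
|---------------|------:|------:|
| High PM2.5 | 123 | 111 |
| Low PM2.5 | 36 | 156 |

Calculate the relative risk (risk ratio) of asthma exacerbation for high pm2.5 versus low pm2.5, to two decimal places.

2.80

Cells: a = 123, b = 111, c = 36, d = 156.
Risk in exposed = 123/234 = 0.52564; risk in unexposed = 36/192 = 0.18750.
RR = 0.52564 / 0.18750 = 2.80342
The risk among the exposed is 2.80 times that among the unexposed.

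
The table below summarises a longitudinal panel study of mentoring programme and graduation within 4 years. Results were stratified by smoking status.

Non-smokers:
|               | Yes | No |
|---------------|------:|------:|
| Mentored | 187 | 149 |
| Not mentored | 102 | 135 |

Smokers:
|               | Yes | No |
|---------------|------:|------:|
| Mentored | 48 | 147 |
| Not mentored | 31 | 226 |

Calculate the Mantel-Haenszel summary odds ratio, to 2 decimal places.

OR_MH = Σ(aᵢdᵢ/nᵢ) / Σ(bᵢcᵢ/nᵢ), where nᵢ is the stratum total.
Stratum 1 (Non-smokers): n = 573; a·d/n = 187·135/573 = 44.0576; b·c/n = 149·102/573 = 26.5236
Stratum 2 (Smokers): n = 452; a·d/n = 48·226/452 = 24.0000; b·c/n = 147·31/452 = 10.0819
OR_MH = (44.0576 + 24.0000) / (26.5236 + 10.0819) = 68.0576 / 36.6054 = 1.85922

1.86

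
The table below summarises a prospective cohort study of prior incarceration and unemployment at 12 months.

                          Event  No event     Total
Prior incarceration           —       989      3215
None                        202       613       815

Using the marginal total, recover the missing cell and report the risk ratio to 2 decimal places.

2.79

The missing cell is in the exposed row: 3215 − 989 = 2226.
So a = 2226, b = 989, c = 202, d = 613.
RR = [a/(a+b)] / [c/(c+d)] = (2226/3215) / (202/815) = 0.69238/0.24785 = 2.79351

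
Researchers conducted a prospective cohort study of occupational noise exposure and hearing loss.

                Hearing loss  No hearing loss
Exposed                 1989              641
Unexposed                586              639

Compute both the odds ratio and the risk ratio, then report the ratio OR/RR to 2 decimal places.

2.14

Cells: a = 1989, b = 641, c = 586, d = 639.
OR = (1989·639)/(641·586) = 1270971/375626 = 3.38361
Risk in exposed = 1989/2630 = 0.75627; risk in unexposed = 586/1225 = 0.47837; RR = 1.58095
OR/RR = 3.38361 / 1.58095 = 2.14024
The outcome is not rare, so the OR lies further from 1 than the RR.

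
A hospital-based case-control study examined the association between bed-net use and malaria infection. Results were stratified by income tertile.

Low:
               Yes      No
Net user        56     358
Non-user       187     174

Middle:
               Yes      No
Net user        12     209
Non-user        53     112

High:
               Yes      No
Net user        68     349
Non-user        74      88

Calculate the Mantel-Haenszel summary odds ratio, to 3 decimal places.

OR_MH = Σ(aᵢdᵢ/nᵢ) / Σ(bᵢcᵢ/nᵢ), where nᵢ is the stratum total.
Stratum 1 (Low): n = 775; a·d/n = 56·174/775 = 12.5729; b·c/n = 358·187/775 = 86.3819
Stratum 2 (Middle): n = 386; a·d/n = 12·112/386 = 3.4819; b·c/n = 209·53/386 = 28.6969
Stratum 3 (High): n = 579; a·d/n = 68·88/579 = 10.3351; b·c/n = 349·74/579 = 44.6045
OR_MH = (12.5729 + 3.4819 + 10.3351) / (86.3819 + 28.6969 + 44.6045) = 26.3898 / 159.6833 = 0.16526

0.165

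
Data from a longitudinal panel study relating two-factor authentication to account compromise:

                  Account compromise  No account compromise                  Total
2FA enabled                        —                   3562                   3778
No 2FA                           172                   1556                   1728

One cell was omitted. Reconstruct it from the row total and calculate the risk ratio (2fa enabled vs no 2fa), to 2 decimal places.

The missing cell is in the exposed row: 3778 − 3562 = 216.
So a = 216, b = 3562, c = 172, d = 1556.
RR = [a/(a+b)] / [c/(c+d)] = (216/3778) / (172/1728) = 0.05717/0.09954 = 0.57439

0.57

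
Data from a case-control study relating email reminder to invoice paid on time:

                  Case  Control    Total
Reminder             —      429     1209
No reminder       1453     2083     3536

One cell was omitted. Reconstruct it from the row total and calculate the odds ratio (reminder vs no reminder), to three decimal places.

2.607

The missing cell is in the exposed row: 1209 − 429 = 780.
So a = 780, b = 429, c = 1453, d = 2083.
OR = (a·d)/(b·c) = (780 × 2083) / (429 × 1453) = 1624740 / 623337 = 2.60652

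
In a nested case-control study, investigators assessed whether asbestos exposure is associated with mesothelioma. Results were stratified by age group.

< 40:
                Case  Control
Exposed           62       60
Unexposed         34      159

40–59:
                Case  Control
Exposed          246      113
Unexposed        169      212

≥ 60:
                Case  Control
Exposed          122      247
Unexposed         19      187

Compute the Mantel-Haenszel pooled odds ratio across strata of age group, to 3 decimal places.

OR_MH = Σ(aᵢdᵢ/nᵢ) / Σ(bᵢcᵢ/nᵢ), where nᵢ is the stratum total.
Stratum 1 (< 40): n = 315; a·d/n = 62·159/315 = 31.2952; b·c/n = 60·34/315 = 6.4762
Stratum 2 (40–59): n = 740; a·d/n = 246·212/740 = 70.4757; b·c/n = 113·169/740 = 25.8068
Stratum 3 (≥ 60): n = 575; a·d/n = 122·187/575 = 39.6765; b·c/n = 247·19/575 = 8.1617
OR_MH = (31.2952 + 70.4757 + 39.6765) / (6.4762 + 25.8068 + 8.1617) = 141.4474 / 40.4447 = 3.49731

3.497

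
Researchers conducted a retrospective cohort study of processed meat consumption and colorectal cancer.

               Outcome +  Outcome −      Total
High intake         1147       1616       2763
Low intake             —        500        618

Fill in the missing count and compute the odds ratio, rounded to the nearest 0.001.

3.008

The missing cell is in the unexposed row: 618 − 500 = 118.
So a = 1147, b = 1616, c = 118, d = 500.
OR = (a·d)/(b·c) = (1147 × 500) / (1616 × 118) = 573500 / 190688 = 3.00753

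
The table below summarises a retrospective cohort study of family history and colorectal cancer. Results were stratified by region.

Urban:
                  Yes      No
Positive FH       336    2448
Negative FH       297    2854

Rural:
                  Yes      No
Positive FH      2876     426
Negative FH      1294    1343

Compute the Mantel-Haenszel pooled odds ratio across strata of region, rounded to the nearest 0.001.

OR_MH = Σ(aᵢdᵢ/nᵢ) / Σ(bᵢcᵢ/nᵢ), where nᵢ is the stratum total.
Stratum 1 (Urban): n = 5935; a·d/n = 336·2854/5935 = 161.5744; b·c/n = 2448·297/5935 = 122.5031
Stratum 2 (Rural): n = 5939; a·d/n = 2876·1343/5939 = 650.3566; b·c/n = 426·1294/5939 = 92.8176
OR_MH = (161.5744 + 650.3566) / (122.5031 + 92.8176) = 811.9310 / 215.3208 = 3.77080

3.771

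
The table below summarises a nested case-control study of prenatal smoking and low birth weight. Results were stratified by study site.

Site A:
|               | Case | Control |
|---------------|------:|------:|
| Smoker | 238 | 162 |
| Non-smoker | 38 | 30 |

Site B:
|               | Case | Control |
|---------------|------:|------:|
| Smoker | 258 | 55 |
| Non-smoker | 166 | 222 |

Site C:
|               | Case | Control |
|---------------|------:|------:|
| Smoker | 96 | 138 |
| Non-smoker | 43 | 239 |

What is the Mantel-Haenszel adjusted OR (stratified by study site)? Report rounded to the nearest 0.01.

OR_MH = Σ(aᵢdᵢ/nᵢ) / Σ(bᵢcᵢ/nᵢ), where nᵢ is the stratum total.
Stratum 1 (Site A): n = 468; a·d/n = 238·30/468 = 15.2564; b·c/n = 162·38/468 = 13.1538
Stratum 2 (Site B): n = 701; a·d/n = 258·222/701 = 81.7061; b·c/n = 55·166/701 = 13.0243
Stratum 3 (Site C): n = 516; a·d/n = 96·239/516 = 44.4651; b·c/n = 138·43/516 = 11.5000
OR_MH = (15.2564 + 81.7061 + 44.4651) / (13.1538 + 13.0243 + 11.5000) = 141.4277 / 37.6781 = 3.75358

3.75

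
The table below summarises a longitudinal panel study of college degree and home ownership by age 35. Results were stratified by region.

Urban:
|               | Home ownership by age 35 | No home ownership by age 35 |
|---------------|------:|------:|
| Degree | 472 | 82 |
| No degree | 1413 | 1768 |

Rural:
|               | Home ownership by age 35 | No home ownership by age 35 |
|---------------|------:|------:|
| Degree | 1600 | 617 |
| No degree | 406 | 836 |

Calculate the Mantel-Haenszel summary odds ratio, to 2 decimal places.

OR_MH = Σ(aᵢdᵢ/nᵢ) / Σ(bᵢcᵢ/nᵢ), where nᵢ is the stratum total.
Stratum 1 (Urban): n = 3735; a·d/n = 472·1768/3735 = 223.4260; b·c/n = 82·1413/3735 = 31.0217
Stratum 2 (Rural): n = 3459; a·d/n = 1600·836/3459 = 386.7014; b·c/n = 617·406/3459 = 72.4204
OR_MH = (223.4260 + 386.7014) / (31.0217 + 72.4204) = 610.1273 / 103.4420 = 5.89825

5.90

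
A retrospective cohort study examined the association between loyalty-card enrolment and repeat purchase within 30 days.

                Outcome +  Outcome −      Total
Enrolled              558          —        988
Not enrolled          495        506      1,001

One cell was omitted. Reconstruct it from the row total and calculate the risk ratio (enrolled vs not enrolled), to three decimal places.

The missing cell is in the exposed row: 988 − 558 = 430.
So a = 558, b = 430, c = 495, d = 506.
RR = [a/(a+b)] / [c/(c+d)] = (558/988) / (495/1001) = 0.56478/0.49451 = 1.14211

1.142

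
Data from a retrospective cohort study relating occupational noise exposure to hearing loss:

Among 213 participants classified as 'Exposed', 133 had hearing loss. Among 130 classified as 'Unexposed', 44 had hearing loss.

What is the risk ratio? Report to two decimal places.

From the description: a = 133, b = 80, c = 44, d = 86.
Risk in exposed = 133/213 = 0.62441; risk in unexposed = 44/130 = 0.33846.
RR = 0.62441 / 0.33846 = 1.84486
The risk among the exposed is 1.84 times that among the unexposed.

1.84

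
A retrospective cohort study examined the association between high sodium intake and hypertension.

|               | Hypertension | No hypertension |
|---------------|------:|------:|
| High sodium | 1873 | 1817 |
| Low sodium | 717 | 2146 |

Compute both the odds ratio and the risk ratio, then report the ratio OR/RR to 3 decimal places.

1.522

Cells: a = 1873, b = 1817, c = 717, d = 2146.
OR = (1873·2146)/(1817·717) = 4019458/1302789 = 3.08527
Risk in exposed = 1873/3690 = 0.50759; risk in unexposed = 717/2863 = 0.25044; RR = 2.02681
OR/RR = 3.08527 / 2.02681 = 1.52223
The outcome is not rare, so the OR lies further from 1 than the RR.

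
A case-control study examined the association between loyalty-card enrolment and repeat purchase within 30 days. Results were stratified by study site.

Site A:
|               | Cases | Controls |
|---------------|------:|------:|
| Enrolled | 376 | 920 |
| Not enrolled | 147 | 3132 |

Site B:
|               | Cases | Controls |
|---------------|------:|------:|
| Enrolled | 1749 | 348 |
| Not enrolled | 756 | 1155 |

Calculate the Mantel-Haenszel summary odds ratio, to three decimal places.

OR_MH = Σ(aᵢdᵢ/nᵢ) / Σ(bᵢcᵢ/nᵢ), where nᵢ is the stratum total.
Stratum 1 (Site A): n = 4575; a·d/n = 376·3132/4575 = 257.4059; b·c/n = 920·147/4575 = 29.5607
Stratum 2 (Site B): n = 4008; a·d/n = 1749·1155/4008 = 504.0157; b·c/n = 348·756/4008 = 65.6407
OR_MH = (257.4059 + 504.0157) / (29.5607 + 65.6407) = 761.4216 / 95.2014 = 7.99801

7.998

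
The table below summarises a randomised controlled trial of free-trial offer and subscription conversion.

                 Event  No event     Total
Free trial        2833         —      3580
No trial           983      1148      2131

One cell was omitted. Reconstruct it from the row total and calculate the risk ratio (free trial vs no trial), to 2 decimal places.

1.72

The missing cell is in the exposed row: 3580 − 2833 = 747.
So a = 2833, b = 747, c = 983, d = 1148.
RR = [a/(a+b)] / [c/(c+d)] = (2833/3580) / (983/2131) = 0.79134/0.46129 = 1.71551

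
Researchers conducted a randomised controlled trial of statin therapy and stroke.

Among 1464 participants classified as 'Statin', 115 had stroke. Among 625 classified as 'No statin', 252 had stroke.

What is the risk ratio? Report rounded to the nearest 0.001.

0.195

From the description: a = 115, b = 1349, c = 252, d = 373.
Risk in exposed = 115/1464 = 0.07855; risk in unexposed = 252/625 = 0.40320.
RR = 0.07855 / 0.40320 = 0.19482
The risk is 81% lower among the exposed than among the unexposed.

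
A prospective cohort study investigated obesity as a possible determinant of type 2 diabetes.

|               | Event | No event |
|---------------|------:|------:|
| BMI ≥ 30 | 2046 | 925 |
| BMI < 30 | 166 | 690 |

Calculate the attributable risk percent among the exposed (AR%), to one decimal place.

71.8

Cells: a = 2046, b = 925, c = 166, d = 690.
Risk in exposed = 2046/2971 = 0.68866; risk in unexposed = 166/856 = 0.19393.
RR = 0.68866/0.19393 = 3.55115
AR% = (RR − 1)/RR × 100 = (3.55115 − 1)/3.55115 × 100 = 71.8401%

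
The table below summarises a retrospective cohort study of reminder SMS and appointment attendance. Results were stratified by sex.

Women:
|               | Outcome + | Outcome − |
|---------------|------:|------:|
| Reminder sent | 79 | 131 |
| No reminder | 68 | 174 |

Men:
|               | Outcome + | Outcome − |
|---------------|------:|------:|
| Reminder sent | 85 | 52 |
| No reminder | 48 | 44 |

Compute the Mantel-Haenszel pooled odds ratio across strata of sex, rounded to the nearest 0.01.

1.53

OR_MH = Σ(aᵢdᵢ/nᵢ) / Σ(bᵢcᵢ/nᵢ), where nᵢ is the stratum total.
Stratum 1 (Women): n = 452; a·d/n = 79·174/452 = 30.4115; b·c/n = 131·68/452 = 19.7080
Stratum 2 (Men): n = 229; a·d/n = 85·44/229 = 16.3319; b·c/n = 52·48/229 = 10.8996
OR_MH = (30.4115 + 16.3319) / (19.7080 + 10.8996) = 46.7434 / 30.6075 = 1.52719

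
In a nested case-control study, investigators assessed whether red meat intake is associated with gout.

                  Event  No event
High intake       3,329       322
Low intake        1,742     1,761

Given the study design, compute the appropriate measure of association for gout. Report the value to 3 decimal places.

10.451

Cells: a = 3329, b = 322, c = 1742, d = 1761.
This is a nested case-control study: participants were sampled on outcome status, so risks in the source population cannot be estimated directly — relative risk is not valid here. The odds ratio is the appropriate measure.
OR = (a·d)/(b·c) = (3329 × 1761) / (322 × 1742) = 5862369 / 560924 = 10.45127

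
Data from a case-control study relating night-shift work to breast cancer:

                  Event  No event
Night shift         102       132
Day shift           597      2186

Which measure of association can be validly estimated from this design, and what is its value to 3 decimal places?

Cells: a = 102, b = 132, c = 597, d = 2186.
This is a case-control study: participants were sampled on outcome status, so risks in the source population cannot be estimated directly — relative risk is not valid here. The odds ratio is the appropriate measure.
OR = (a·d)/(b·c) = (102 × 2186) / (132 × 597) = 222972 / 78804 = 2.82945

2.829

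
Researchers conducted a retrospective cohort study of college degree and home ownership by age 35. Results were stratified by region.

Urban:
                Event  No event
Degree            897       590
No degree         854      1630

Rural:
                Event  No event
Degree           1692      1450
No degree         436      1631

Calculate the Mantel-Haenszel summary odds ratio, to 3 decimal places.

3.617

OR_MH = Σ(aᵢdᵢ/nᵢ) / Σ(bᵢcᵢ/nᵢ), where nᵢ is the stratum total.
Stratum 1 (Urban): n = 3971; a·d/n = 897·1630/3971 = 368.1969; b·c/n = 590·854/3971 = 126.8849
Stratum 2 (Rural): n = 5209; a·d/n = 1692·1631/5209 = 529.7854; b·c/n = 1450·436/5209 = 121.3669
OR_MH = (368.1969 + 529.7854) / (126.8849 + 121.3669) = 897.9823 / 248.2518 = 3.61722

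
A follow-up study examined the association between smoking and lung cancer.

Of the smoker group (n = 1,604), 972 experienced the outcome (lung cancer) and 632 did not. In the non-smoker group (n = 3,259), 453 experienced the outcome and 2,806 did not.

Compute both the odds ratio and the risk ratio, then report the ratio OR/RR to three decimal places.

2.185

From the description: a = 972, b = 632, c = 453, d = 2806.
OR = (972·2806)/(632·453) = 2727432/286296 = 9.52662
Risk in exposed = 972/1604 = 0.60599; risk in unexposed = 453/3259 = 0.13900; RR = 4.35961
OR/RR = 9.52662 / 4.35961 = 2.18520
The outcome is not rare, so the OR lies further from 1 than the RR.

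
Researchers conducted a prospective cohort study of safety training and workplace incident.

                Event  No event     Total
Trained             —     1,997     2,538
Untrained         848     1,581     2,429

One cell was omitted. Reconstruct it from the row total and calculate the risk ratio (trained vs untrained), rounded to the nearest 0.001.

The missing cell is in the exposed row: 2538 − 1997 = 541.
So a = 541, b = 1997, c = 848, d = 1581.
RR = [a/(a+b)] / [c/(c+d)] = (541/2538) / (848/2429) = 0.21316/0.34911 = 0.61057

0.611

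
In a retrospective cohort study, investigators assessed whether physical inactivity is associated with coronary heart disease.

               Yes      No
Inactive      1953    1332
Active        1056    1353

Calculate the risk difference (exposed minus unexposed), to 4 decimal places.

0.1562

Cells: a = 1953, b = 1332, c = 1056, d = 1353.
Risk in exposed = 1953/3285 = 0.594521; risk in unexposed = 1056/2409 = 0.438356.
Risk difference = 0.594521 − 0.438356 = 0.156164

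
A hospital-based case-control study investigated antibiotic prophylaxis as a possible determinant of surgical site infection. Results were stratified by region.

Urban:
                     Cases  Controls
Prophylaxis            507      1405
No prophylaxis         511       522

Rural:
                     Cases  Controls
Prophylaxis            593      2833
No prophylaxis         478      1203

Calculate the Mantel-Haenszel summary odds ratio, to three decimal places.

OR_MH = Σ(aᵢdᵢ/nᵢ) / Σ(bᵢcᵢ/nᵢ), where nᵢ is the stratum total.
Stratum 1 (Urban): n = 2945; a·d/n = 507·522/2945 = 89.8655; b·c/n = 1405·511/2945 = 243.7878
Stratum 2 (Rural): n = 5107; a·d/n = 593·1203/5107 = 139.6865; b·c/n = 2833·478/5107 = 265.1604
OR_MH = (89.8655 + 139.6865) / (243.7878 + 265.1604) = 229.5520 / 508.9481 = 0.45103

0.451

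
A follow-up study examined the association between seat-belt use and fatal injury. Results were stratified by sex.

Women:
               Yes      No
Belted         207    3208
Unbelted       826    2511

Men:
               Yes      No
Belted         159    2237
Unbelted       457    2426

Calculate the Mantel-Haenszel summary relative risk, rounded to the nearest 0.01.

0.30

RR_MH = Σ(aᵢ·n₀ᵢ/nᵢ) / Σ(cᵢ·n₁ᵢ/nᵢ), with n₁ᵢ = aᵢ+bᵢ (exposed), n₀ᵢ = cᵢ+dᵢ (unexposed), nᵢ = n₁ᵢ+n₀ᵢ.
Stratum 1 (Women): n₁ = 3415, n₀ = 3337, n = 6752; a·n₀/n = 207·3337/6752 = 102.3044; c·n₁/n = 826·3415/6752 = 417.7710
Stratum 2 (Men): n₁ = 2396, n₀ = 2883, n = 5279; a·n₀/n = 159·2883/5279 = 86.8341; c·n₁/n = 457·2396/5279 = 207.4203
RR_MH = (102.3044 + 86.8341) / (417.7710 + 207.4203) = 189.1384 / 625.1914 = 0.30253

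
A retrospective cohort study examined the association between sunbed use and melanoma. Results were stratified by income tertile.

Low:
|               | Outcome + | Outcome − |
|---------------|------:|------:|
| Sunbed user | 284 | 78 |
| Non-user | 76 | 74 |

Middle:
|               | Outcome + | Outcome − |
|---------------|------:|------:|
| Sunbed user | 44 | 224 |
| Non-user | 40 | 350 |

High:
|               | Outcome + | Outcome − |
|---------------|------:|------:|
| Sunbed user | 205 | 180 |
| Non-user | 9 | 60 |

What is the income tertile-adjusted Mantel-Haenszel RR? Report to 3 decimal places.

RR_MH = Σ(aᵢ·n₀ᵢ/nᵢ) / Σ(cᵢ·n₁ᵢ/nᵢ), with n₁ᵢ = aᵢ+bᵢ (exposed), n₀ᵢ = cᵢ+dᵢ (unexposed), nᵢ = n₁ᵢ+n₀ᵢ.
Stratum 1 (Low): n₁ = 362, n₀ = 150, n = 512; a·n₀/n = 284·150/512 = 83.2031; c·n₁/n = 76·362/512 = 53.7344
Stratum 2 (Middle): n₁ = 268, n₀ = 390, n = 658; a·n₀/n = 44·390/658 = 26.0790; c·n₁/n = 40·268/658 = 16.2918
Stratum 3 (High): n₁ = 385, n₀ = 69, n = 454; a·n₀/n = 205·69/454 = 31.1564; c·n₁/n = 9·385/454 = 7.6322
RR_MH = (83.2031 + 26.0790 + 31.1564) / (53.7344 + 16.2918 + 7.6322) = 140.4385 / 77.6583 = 1.80842

1.808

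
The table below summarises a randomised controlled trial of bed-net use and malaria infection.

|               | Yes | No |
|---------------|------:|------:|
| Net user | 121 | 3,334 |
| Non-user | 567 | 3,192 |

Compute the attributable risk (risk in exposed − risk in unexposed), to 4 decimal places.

-0.1158

Cells: a = 121, b = 3334, c = 567, d = 3192.
Risk in exposed = 121/3455 = 0.035022; risk in unexposed = 567/3759 = 0.150838.
Risk difference = 0.035022 − 0.150838 = -0.115816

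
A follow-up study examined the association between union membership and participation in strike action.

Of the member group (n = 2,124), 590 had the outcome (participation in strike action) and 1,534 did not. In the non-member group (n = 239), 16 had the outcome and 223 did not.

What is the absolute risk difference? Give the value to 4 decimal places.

0.2108

From the description: a = 590, b = 1534, c = 16, d = 223.
Risk in exposed = 590/2124 = 0.277778; risk in unexposed = 16/239 = 0.066946.
Risk difference = 0.277778 − 0.066946 = 0.210832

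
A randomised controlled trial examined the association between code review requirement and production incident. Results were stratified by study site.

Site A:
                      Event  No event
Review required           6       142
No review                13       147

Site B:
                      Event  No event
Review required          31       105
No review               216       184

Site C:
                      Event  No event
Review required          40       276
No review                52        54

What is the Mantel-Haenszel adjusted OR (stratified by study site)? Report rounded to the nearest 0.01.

OR_MH = Σ(aᵢdᵢ/nᵢ) / Σ(bᵢcᵢ/nᵢ), where nᵢ is the stratum total.
Stratum 1 (Site A): n = 308; a·d/n = 6·147/308 = 2.8636; b·c/n = 142·13/308 = 5.9935
Stratum 2 (Site B): n = 536; a·d/n = 31·184/536 = 10.6418; b·c/n = 105·216/536 = 42.3134
Stratum 3 (Site C): n = 422; a·d/n = 40·54/422 = 5.1185; b·c/n = 276·52/422 = 34.0095
OR_MH = (2.8636 + 10.6418 + 5.1185) / (5.9935 + 42.3134 + 34.0095) = 18.6239 / 82.3164 = 0.22625

0.23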